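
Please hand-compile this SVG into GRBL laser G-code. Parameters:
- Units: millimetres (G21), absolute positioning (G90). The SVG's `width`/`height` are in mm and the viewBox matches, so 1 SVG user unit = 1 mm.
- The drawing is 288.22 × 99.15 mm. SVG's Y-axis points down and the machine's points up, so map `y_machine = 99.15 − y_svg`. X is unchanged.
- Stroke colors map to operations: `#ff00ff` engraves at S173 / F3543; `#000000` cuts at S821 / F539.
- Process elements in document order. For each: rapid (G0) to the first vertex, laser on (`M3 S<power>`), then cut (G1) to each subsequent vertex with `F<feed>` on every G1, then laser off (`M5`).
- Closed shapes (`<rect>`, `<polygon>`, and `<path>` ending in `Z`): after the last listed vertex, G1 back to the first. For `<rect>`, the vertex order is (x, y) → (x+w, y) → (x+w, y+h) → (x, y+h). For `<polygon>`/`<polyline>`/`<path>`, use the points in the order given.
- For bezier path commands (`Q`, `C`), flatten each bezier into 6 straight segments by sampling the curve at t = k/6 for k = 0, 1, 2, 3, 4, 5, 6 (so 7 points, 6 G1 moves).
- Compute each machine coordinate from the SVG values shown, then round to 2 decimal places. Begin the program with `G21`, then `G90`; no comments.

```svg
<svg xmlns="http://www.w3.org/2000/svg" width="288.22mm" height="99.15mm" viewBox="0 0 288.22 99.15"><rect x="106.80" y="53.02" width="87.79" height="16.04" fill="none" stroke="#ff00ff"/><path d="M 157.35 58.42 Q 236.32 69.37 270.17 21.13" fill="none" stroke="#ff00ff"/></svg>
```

viewBox `0 0 288.22 99.15` with mm width/height → 1 unit = 1 mm. Flip: y_m = 99.15 − y_svg.

**Shape 1** — `<rect>` rectangle, stroke `#ff00ff` → engrave (S173, F3543). Machine vertices: (106.80,46.13) → (194.59,46.13) → (194.59,30.09) → (106.80,30.09) → (106.80,46.13). Closed: final G1 returns to the first vertex.

**Shape 2** — `<path>` quadratic bezier, stroke `#ff00ff` → engrave (S173, F3543). Control points (SVG): P0=(157.35,58.42), P1=(236.32,69.37), P2=(270.17,21.13); sampled at t=k/6. Machine vertices: (157.35,40.73) → (182.42,38.72) → (204.98,40.01) → (225.04,44.58) → (242.59,52.44) → (257.63,63.58) → (270.17,78.02). Open path.

G21
G90
G0 X106.80 Y46.13
M3 S173
G1 X194.59 Y46.13 F3543
G1 X194.59 Y30.09 F3543
G1 X106.80 Y30.09 F3543
G1 X106.80 Y46.13 F3543
M5
G0 X157.35 Y40.73
M3 S173
G1 X182.42 Y38.72 F3543
G1 X204.98 Y40.01 F3543
G1 X225.04 Y44.58 F3543
G1 X242.59 Y52.44 F3543
G1 X257.63 Y63.58 F3543
G1 X270.17 Y78.02 F3543
M5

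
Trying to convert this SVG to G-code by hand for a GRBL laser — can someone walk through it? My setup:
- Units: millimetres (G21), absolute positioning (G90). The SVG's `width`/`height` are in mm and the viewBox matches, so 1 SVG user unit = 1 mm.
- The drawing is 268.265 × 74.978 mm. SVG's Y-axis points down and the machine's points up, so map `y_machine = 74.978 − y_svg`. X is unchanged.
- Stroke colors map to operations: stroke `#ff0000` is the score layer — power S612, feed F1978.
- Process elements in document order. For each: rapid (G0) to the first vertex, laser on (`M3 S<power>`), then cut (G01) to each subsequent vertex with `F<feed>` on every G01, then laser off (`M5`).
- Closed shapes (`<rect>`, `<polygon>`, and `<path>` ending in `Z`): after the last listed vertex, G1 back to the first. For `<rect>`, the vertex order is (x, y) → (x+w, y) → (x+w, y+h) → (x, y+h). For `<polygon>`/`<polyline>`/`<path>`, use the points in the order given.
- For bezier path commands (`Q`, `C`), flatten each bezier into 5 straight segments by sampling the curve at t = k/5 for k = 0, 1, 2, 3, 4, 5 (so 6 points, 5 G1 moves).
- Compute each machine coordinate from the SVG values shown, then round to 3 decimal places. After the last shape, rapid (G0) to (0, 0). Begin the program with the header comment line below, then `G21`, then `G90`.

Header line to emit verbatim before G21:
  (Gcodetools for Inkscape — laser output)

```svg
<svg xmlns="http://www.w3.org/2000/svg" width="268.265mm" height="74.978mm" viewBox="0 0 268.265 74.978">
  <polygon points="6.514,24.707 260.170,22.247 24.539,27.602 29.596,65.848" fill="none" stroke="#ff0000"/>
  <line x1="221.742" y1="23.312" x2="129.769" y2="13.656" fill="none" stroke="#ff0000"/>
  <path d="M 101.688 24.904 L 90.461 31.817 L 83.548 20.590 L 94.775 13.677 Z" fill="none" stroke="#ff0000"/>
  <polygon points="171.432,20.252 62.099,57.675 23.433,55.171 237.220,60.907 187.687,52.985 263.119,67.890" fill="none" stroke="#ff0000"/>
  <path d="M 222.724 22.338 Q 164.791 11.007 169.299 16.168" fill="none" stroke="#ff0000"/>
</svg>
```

viewBox `0 0 268.265 74.978` with mm width/height → 1 unit = 1 mm. Flip: y_m = 74.978 − y_svg.

**Shape 1** — `<polygon>` closed polygon, stroke `#ff0000` → score (S612, F1978). Machine vertices: (6.514,50.271) → (260.170,52.731) → (24.539,47.376) → (29.596,9.130) → (6.514,50.271). Closed: final G1 returns to the first vertex.

**Shape 2** — `<line>` line segment, stroke `#ff0000` → score (S612, F1978). Machine vertices: (221.742,51.666) → (129.769,61.322). Open path.

**Shape 3** — `<path>` regular polygon, stroke `#ff0000` → score (S612, F1978). Machine vertices: (101.688,50.074) → (90.461,43.161) → (83.548,54.388) → (94.775,61.301) → (101.688,50.074). Closed: final G1 returns to the first vertex.

**Shape 4** — `<polygon>` closed polygon, stroke `#ff0000` → score (S612, F1978). Machine vertices: (171.432,54.726) → (62.099,17.303) → (23.433,19.807) → (237.220,14.071) → (187.687,21.993) → (263.119,7.088) → (171.432,54.726). Closed: final G1 returns to the first vertex.

**Shape 5** — `<path>` quadratic bezier, stroke `#ff0000` → score (S612, F1978). Control points (SVG): P0=(222.724,22.338), P1=(164.791,11.007), P2=(169.299,16.168); sampled at t=k/5. Machine vertices: (222.724,52.640) → (202.048,56.513) → (186.368,59.066) → (175.683,60.300) → (169.993,60.215) → (169.299,58.810). Open path.

(Gcodetools for Inkscape — laser output)
G21
G90
G0 X6.514 Y50.271
M3 S612
G01 X260.170 Y52.731 F1978
G01 X24.539 Y47.376 F1978
G01 X29.596 Y9.130 F1978
G01 X6.514 Y50.271 F1978
M5
G0 X221.742 Y51.666
M3 S612
G01 X129.769 Y61.322 F1978
M5
G0 X101.688 Y50.074
M3 S612
G01 X90.461 Y43.161 F1978
G01 X83.548 Y54.388 F1978
G01 X94.775 Y61.301 F1978
G01 X101.688 Y50.074 F1978
M5
G0 X171.432 Y54.726
M3 S612
G01 X62.099 Y17.303 F1978
G01 X23.433 Y19.807 F1978
G01 X237.220 Y14.071 F1978
G01 X187.687 Y21.993 F1978
G01 X263.119 Y7.088 F1978
G01 X171.432 Y54.726 F1978
M5
G0 X222.724 Y52.640
M3 S612
G01 X202.048 Y56.513 F1978
G01 X186.368 Y59.066 F1978
G01 X175.683 Y60.300 F1978
G01 X169.993 Y60.215 F1978
G01 X169.299 Y58.810 F1978
M5
G0 X0.000 Y0.000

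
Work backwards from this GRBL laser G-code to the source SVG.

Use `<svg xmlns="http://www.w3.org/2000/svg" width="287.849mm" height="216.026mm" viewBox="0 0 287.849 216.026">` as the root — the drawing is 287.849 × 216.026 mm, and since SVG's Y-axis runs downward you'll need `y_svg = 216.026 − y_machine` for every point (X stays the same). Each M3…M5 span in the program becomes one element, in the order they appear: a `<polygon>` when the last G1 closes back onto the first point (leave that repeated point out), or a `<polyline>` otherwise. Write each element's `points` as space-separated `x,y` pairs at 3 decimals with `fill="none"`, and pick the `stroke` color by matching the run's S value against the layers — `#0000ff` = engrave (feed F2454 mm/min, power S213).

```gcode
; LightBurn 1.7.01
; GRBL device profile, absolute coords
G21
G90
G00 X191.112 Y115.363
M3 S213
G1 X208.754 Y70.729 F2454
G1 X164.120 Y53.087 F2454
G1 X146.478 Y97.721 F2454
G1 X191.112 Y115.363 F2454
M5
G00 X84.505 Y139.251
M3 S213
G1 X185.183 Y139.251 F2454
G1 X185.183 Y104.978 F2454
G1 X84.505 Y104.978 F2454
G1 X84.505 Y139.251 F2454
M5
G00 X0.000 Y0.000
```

Machine Y-up, SVG Y-down with viewBox height 216.026, so y_svg = 216.026 − y_machine; X carries over. Every run uses S213, so all elements get stroke `#0000ff` (engrave).

Run 1: The run returns to its start, so emit a `<polygon>` with points (Y-flipped): 191.112,100.663 208.754,145.297 164.120,162.939 146.478,118.305.

Run 2: The run returns to its start, so emit a `<polygon>` with points (Y-flipped): 84.505,76.775 185.183,76.775 185.183,111.048 84.505,111.048.

<svg xmlns="http://www.w3.org/2000/svg" width="287.849mm" height="216.026mm" viewBox="0 0 287.849 216.026">
  <polygon points="191.112,100.663 208.754,145.297 164.120,162.939 146.478,118.305" fill="none" stroke="#0000ff"/>
  <polygon points="84.505,76.775 185.183,76.775 185.183,111.048 84.505,111.048" fill="none" stroke="#0000ff"/>
</svg>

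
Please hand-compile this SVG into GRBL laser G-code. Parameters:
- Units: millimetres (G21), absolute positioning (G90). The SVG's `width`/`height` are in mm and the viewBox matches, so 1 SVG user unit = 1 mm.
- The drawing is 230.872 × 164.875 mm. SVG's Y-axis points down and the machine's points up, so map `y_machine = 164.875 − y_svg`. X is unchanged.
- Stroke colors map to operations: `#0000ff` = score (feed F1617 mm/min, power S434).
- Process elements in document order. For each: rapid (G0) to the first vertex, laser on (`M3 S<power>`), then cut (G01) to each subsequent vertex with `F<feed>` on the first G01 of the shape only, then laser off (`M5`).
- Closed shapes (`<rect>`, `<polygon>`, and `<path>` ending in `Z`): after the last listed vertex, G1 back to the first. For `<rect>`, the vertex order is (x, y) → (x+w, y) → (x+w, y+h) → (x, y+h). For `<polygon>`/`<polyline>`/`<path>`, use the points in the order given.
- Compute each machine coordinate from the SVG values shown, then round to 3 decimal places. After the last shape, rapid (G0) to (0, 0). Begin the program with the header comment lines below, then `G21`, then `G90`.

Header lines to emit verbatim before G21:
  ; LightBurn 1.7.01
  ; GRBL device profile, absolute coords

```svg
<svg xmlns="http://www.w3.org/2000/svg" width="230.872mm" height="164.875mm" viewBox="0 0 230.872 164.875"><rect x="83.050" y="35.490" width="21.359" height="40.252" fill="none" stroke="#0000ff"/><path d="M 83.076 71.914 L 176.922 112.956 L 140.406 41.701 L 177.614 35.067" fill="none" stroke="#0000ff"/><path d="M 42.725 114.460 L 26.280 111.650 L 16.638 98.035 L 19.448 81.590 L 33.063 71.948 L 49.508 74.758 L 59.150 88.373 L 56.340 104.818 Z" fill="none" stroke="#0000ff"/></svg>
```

; LightBurn 1.7.01
; GRBL device profile, absolute coords
G21
G90
G0 X83.050 Y129.385
M3 S434
G01 X104.409 Y129.385 F1617
G01 X104.409 Y89.133
G01 X83.050 Y89.133
G01 X83.050 Y129.385
M5
G0 X83.076 Y92.961
M3 S434
G01 X176.922 Y51.919 F1617
G01 X140.406 Y123.174
G01 X177.614 Y129.808
M5
G0 X42.725 Y50.415
M3 S434
G01 X26.280 Y53.225 F1617
G01 X16.638 Y66.840
G01 X19.448 Y83.285
G01 X33.063 Y92.927
G01 X49.508 Y90.117
G01 X59.150 Y76.502
G01 X56.340 Y60.057
G01 X42.725 Y50.415
M5
G0 X0.000 Y0.000

Since the viewBox matches the mm dimensions, user units are millimetres directly. The only transform is the Y-flip y_m = 164.875 − y_svg.

Shape 1 is a rectangle drawn with `<rect>`. Its stroke #0000ff means score at S434, F1617. After flipping Y the toolpath is (83.050,129.385) → (104.409,129.385) → (104.409,89.133) → (83.050,89.133) → (83.050,129.385), returning to the start.

Shape 2 is a open polyline drawn with `<path>`. Its stroke #0000ff means score at S434, F1617. After flipping Y the toolpath is (83.076,92.961) → (176.922,51.919) → (140.406,123.174) → (177.614,129.808).

Shape 3 is a regular polygon drawn with `<path>`. Its stroke #0000ff means score at S434, F1617. After flipping Y the toolpath is (42.725,50.415) → (26.280,53.225) → (16.638,66.840) → (19.448,83.285) → (33.063,92.927) → (49.508,90.117) → (59.150,76.502) → (56.340,60.057) → (42.725,50.415), returning to the start.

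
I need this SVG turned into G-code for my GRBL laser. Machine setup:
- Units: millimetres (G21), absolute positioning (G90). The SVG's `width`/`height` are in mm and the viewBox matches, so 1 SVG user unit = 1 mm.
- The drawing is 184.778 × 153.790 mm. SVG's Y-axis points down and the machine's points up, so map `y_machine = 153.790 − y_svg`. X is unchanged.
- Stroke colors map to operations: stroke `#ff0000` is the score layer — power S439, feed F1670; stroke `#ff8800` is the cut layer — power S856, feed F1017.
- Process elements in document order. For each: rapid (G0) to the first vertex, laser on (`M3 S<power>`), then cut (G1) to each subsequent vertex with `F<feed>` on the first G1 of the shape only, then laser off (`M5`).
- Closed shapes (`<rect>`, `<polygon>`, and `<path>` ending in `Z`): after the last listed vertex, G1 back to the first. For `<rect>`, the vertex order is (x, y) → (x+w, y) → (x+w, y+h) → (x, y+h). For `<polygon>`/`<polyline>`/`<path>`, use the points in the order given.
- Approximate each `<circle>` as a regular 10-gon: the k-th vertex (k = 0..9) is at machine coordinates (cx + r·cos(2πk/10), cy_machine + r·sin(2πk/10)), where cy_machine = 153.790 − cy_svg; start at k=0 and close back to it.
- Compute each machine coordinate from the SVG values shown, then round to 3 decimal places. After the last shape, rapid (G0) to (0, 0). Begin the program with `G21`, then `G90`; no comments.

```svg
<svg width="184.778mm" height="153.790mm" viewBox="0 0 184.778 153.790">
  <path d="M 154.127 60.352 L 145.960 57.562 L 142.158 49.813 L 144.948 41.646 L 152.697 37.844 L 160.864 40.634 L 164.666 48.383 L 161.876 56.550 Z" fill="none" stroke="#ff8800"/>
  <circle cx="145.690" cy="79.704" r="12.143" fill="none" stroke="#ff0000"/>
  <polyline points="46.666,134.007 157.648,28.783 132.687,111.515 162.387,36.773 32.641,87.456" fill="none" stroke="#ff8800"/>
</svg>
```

Since the viewBox matches the mm dimensions, user units are millimetres directly. The only transform is the Y-flip y_m = 153.790 − y_svg.

Shape 1 is a regular polygon drawn with `<path>`. Its stroke #ff8800 means cut at S856, F1017. After flipping Y the toolpath is (154.127,93.438) → (145.960,96.228) → (142.158,103.977) → (144.948,112.144) → (152.697,115.946) → (160.864,113.156) → (164.666,105.407) → (161.876,97.240) → (154.127,93.438), returning to the start.

Shape 2 is a circle drawn with `<circle>`. Its stroke #ff0000 means score at S439, F1670. After flipping Y the toolpath is (157.833,74.086) → (155.514,81.223) → (149.442,85.635) → (141.938,85.635) → (135.866,81.223) → (133.547,74.086) → (135.866,66.949) → (141.938,62.537) → (149.442,62.537) → (155.514,66.949) → (157.833,74.086), returning to the start.

Shape 3 is a open polyline drawn with `<polyline>`. Its stroke #ff8800 means cut at S856, F1017. After flipping Y the toolpath is (46.666,19.783) → (157.648,125.007) → (132.687,42.275) → (162.387,117.017) → (32.641,66.334).

G21
G90
G0 X154.127 Y93.438
M3 S856
G1 X145.960 Y96.228 F1017
G1 X142.158 Y103.977
G1 X144.948 Y112.144
G1 X152.697 Y115.946
G1 X160.864 Y113.156
G1 X164.666 Y105.407
G1 X161.876 Y97.240
G1 X154.127 Y93.438
M5
G0 X157.833 Y74.086
M3 S439
G1 X155.514 Y81.223 F1670
G1 X149.442 Y85.635
G1 X141.938 Y85.635
G1 X135.866 Y81.223
G1 X133.547 Y74.086
G1 X135.866 Y66.949
G1 X141.938 Y62.537
G1 X149.442 Y62.537
G1 X155.514 Y66.949
G1 X157.833 Y74.086
M5
G0 X46.666 Y19.783
M3 S856
G1 X157.648 Y125.007 F1017
G1 X132.687 Y42.275
G1 X162.387 Y117.017
G1 X32.641 Y66.334
M5
G0 X0.000 Y0.000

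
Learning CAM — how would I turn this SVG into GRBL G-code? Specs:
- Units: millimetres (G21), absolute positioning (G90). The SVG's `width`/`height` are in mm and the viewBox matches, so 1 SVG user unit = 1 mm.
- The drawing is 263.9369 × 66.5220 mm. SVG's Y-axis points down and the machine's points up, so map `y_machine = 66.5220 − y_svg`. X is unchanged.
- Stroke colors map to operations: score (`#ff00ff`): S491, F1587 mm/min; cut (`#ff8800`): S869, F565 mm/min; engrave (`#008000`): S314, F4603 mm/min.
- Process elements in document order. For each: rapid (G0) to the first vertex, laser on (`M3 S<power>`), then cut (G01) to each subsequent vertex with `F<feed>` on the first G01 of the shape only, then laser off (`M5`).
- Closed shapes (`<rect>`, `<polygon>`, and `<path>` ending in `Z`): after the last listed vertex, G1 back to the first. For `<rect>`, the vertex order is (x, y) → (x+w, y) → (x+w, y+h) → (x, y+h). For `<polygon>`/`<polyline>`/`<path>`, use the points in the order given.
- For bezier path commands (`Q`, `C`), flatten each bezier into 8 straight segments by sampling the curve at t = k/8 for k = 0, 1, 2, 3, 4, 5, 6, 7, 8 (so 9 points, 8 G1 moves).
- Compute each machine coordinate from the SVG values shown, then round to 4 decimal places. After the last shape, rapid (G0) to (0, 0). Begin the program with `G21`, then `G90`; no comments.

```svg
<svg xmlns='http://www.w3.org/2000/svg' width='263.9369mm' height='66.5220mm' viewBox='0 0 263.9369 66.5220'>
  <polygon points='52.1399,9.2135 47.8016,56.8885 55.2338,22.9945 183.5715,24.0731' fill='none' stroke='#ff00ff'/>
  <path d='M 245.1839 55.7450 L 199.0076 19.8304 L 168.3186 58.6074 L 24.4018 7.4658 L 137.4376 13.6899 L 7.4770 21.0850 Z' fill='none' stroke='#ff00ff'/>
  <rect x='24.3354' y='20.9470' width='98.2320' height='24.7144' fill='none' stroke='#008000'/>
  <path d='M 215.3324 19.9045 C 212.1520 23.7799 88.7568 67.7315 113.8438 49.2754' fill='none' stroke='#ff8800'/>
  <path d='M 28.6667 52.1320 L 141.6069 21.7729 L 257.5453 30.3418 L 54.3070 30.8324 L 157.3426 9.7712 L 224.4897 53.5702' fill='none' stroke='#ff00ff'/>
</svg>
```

1 u = 1 mm; y_m = 66.5220 − y.

[1] `<polygon>` closed polygon, #ff00ff→score S491 F1587: (52.1399,57.3085) → (47.8016,9.6335) → (55.2338,43.5275) → (183.5715,42.4489) → (52.1399,57.3085) (closed)

[2] `<path>` closed polygon, #ff00ff→score S491 F1587: (245.1839,10.7770) → (199.0076,46.6916) → (168.3186,7.9146) → (24.4018,59.0562) → (137.4376,52.8321) → (7.4770,45.4370) → (245.1839,10.7770) (closed)

[3] `<rect>` rectangle, #008000→engrave S314 F4603: (24.3354,45.5750) → (122.5674,45.5750) → (122.5674,20.8606) → (24.3354,20.8606) → (24.3354,45.5750) (closed)

[4] `<path>` cubic bezier, #ff8800→cut S869 F565: (215.3324,46.6175) → (209.0295,43.4858) → (194.6052,37.7980) → (175.2084,30.7550) → (153.9878,23.5577) → (134.0923,17.4073) → (118.6706,13.5047) → (110.8715,13.0508) → (113.8438,17.2466)

[5] `<path>` open polyline, #ff00ff→score S491 F1587: (28.6667,14.3900) → (141.6069,44.7491) → (257.5453,36.1802) → (54.3070,35.6896) → (157.3426,56.7508) → (224.4897,12.9518)

G21
G90
G0 X52.1399 Y57.3085
M3 S491
G01 X47.8016 Y9.6335 F1587
G01 X55.2338 Y43.5275
G01 X183.5715 Y42.4489
G01 X52.1399 Y57.3085
M5
G0 X245.1839 Y10.7770
M3 S491
G01 X199.0076 Y46.6916 F1587
G01 X168.3186 Y7.9146
G01 X24.4018 Y59.0562
G01 X137.4376 Y52.8321
G01 X7.4770 Y45.4370
G01 X245.1839 Y10.7770
M5
G0 X24.3354 Y45.5750
M3 S314
G01 X122.5674 Y45.5750 F4603
G01 X122.5674 Y20.8606
G01 X24.3354 Y20.8606
G01 X24.3354 Y45.5750
M5
G0 X215.3324 Y46.6175
M3 S869
G01 X209.0295 Y43.4858 F565
G01 X194.6052 Y37.7980
G01 X175.2084 Y30.7550
G01 X153.9878 Y23.5577
G01 X134.0923 Y17.4073
G01 X118.6706 Y13.5047
G01 X110.8715 Y13.0508
G01 X113.8438 Y17.2466
M5
G0 X28.6667 Y14.3900
M3 S491
G01 X141.6069 Y44.7491 F1587
G01 X257.5453 Y36.1802
G01 X54.3070 Y35.6896
G01 X157.3426 Y56.7508
G01 X224.4897 Y12.9518
M5
G0 X0.0000 Y0.0000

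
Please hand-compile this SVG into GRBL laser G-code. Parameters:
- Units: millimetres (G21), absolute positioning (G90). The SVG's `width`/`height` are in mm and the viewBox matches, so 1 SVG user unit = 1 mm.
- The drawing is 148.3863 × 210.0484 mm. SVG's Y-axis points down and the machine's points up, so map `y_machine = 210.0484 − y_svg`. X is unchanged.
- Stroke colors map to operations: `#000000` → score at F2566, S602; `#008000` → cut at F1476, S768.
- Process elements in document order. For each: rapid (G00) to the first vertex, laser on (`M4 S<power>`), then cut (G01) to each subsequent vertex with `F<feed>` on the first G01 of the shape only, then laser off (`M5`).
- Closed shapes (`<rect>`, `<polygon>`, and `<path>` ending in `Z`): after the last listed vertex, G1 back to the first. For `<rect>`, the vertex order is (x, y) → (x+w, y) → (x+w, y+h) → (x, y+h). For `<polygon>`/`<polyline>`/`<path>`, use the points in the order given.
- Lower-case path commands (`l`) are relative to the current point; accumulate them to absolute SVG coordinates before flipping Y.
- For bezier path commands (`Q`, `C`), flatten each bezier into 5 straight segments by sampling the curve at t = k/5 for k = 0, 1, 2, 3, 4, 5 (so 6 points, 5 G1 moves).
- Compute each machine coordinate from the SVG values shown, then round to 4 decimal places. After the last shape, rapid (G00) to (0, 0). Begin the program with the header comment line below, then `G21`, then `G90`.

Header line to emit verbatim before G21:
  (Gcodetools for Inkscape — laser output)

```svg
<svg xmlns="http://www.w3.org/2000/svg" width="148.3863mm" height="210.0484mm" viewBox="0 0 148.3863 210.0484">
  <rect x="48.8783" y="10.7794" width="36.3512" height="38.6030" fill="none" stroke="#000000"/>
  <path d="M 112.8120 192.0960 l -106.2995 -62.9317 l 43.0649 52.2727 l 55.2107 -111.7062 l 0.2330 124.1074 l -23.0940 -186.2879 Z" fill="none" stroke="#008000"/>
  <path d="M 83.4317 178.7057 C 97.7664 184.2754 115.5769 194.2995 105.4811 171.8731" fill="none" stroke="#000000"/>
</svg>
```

viewBox `0 0 148.3863 210.0484` with mm width/height → 1 unit = 1 mm. Flip: y_m = 210.0484 − y_svg.

**Shape 1** — `<rect>` rectangle, stroke `#000000` → score (S602, F2566). Machine vertices: (48.8783,199.2690) → (85.2295,199.2690) → (85.2295,160.6660) → (48.8783,160.6660) → (48.8783,199.2690). Closed: final G1 returns to the first vertex.

**Shape 2** — `<path>` closed polygon, stroke `#008000` → cut (S768, F1476). Machine vertices: (112.8120,17.9524) → (6.5125,80.8841) → (49.5774,28.6114) → (104.7881,140.3176) → (105.0211,16.2102) → (81.9271,202.4981) → (112.8120,17.9524). Closed: final G1 returns to the first vertex.

**Shape 3** — `<path>` cubic bezier, stroke `#000000` → score (S602, F2566). Control points (SVG): P0=(83.4317,178.7057), P1=(97.7664,184.2754), P2=(115.5769,194.2995), P3=(105.4811,171.8731); sampled at t=k/5. Machine vertices: (83.4317,31.3427) → (92.1986,27.7616) → (100.2933,24.8829) → (106.2095,24.4779) → (108.4409,28.3183) → (105.4811,38.1753). Open path.

(Gcodetools for Inkscape — laser output)
G21
G90
G00 X48.8783 Y199.2690
M4 S602
G01 X85.2295 Y199.2690 F2566
G01 X85.2295 Y160.6660
G01 X48.8783 Y160.6660
G01 X48.8783 Y199.2690
M5
G00 X112.8120 Y17.9524
M4 S768
G01 X6.5125 Y80.8841 F1476
G01 X49.5774 Y28.6114
G01 X104.7881 Y140.3176
G01 X105.0211 Y16.2102
G01 X81.9271 Y202.4981
G01 X112.8120 Y17.9524
M5
G00 X83.4317 Y31.3427
M4 S602
G01 X92.1986 Y27.7616 F2566
G01 X100.2933 Y24.8829
G01 X106.2095 Y24.4779
G01 X108.4409 Y28.3183
G01 X105.4811 Y38.1753
M5
G00 X0.0000 Y0.0000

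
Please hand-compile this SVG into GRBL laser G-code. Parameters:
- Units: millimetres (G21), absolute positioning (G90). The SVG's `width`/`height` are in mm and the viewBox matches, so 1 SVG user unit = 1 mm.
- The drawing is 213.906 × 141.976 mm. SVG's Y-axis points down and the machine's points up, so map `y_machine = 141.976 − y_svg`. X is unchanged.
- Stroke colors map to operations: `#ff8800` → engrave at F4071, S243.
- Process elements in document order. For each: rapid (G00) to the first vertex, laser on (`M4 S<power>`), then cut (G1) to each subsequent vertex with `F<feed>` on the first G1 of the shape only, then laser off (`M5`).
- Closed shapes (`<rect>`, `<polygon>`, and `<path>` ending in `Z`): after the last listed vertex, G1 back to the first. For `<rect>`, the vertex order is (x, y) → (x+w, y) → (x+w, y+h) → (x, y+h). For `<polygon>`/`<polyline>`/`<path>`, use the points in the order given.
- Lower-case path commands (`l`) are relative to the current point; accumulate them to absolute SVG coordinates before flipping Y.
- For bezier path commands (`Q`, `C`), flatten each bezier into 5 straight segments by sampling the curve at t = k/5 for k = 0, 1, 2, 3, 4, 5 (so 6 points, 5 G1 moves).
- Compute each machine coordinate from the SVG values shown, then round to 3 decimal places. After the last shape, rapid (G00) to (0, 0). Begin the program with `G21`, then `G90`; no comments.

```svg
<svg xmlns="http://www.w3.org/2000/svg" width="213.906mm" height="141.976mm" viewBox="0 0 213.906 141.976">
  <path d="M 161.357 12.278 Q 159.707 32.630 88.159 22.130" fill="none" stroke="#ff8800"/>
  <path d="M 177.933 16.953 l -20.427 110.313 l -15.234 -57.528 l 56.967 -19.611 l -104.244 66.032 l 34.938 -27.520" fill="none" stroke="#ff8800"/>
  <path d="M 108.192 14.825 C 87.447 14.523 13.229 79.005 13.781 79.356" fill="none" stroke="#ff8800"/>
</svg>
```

G21
G90
G00 X161.357 Y129.698
M4 S243
G1 X157.901 Y122.791 F4071
G1 X148.853 Y118.353
G1 X134.214 Y116.382
G1 X113.982 Y116.880
G1 X88.159 Y119.846
M5
G00 X177.933 Y125.023
M4 S243
G1 X157.506 Y14.710 F4071
G1 X142.272 Y72.238
G1 X199.239 Y91.849
G1 X94.995 Y25.817
G1 X129.933 Y53.337
M5
G00 X108.192 Y127.151
M4 S243
G1 X90.354 Y120.589 F4071
G1 X65.839 Y104.668
G1 X40.801 Y85.574
G1 X21.396 Y69.495
G1 X13.781 Y62.620
M5
G00 X0.000 Y0.000

viewBox `0 0 213.906 141.976` with mm width/height → 1 unit = 1 mm. Flip: y_m = 141.976 − y_svg.

**Shape 1** — `<path>` quadratic bezier, stroke `#ff8800` → engrave (S243, F4071). Control points (SVG): P0=(161.357,12.278), P1=(159.707,32.630), P2=(88.159,22.130); sampled at t=k/5. Machine vertices: (161.357,129.698) → (157.901,122.791) → (148.853,118.353) → (134.214,116.382) → (113.982,116.880) → (88.159,119.846). Open path.

**Shape 2** — `<path>` open polyline, stroke `#ff8800` → engrave (S243, F4071). Machine vertices: (177.933,125.023) → (157.506,14.710) → (142.272,72.238) → (199.239,91.849) → (94.995,25.817) → (129.933,53.337). Open path.

**Shape 3** — `<path>` cubic bezier, stroke `#ff8800` → engrave (S243, F4071). Control points (SVG): P0=(108.192,14.825), P1=(87.447,14.523), P2=(13.229,79.005), P3=(13.781,79.356); sampled at t=k/5. Machine vertices: (108.192,127.151) → (90.354,120.589) → (65.839,104.668) → (40.801,85.574) → (21.396,69.495) → (13.781,62.620). Open path.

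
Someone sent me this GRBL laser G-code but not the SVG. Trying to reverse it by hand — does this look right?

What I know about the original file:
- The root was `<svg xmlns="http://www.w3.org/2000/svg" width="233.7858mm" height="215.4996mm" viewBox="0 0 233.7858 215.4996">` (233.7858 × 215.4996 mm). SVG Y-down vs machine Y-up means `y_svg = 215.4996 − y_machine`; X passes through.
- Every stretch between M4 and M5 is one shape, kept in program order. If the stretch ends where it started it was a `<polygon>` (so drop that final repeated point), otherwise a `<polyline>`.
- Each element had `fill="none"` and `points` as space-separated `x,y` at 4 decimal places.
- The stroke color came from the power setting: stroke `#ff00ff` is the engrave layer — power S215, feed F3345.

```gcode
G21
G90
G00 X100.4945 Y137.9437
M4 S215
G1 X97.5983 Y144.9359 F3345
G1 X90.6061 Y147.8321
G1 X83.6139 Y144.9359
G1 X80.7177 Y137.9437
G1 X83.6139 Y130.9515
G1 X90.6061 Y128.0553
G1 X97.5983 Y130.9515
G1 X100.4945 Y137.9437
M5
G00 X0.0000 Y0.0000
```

Machine Y-up, SVG Y-down with viewBox height 215.4996, so y_svg = 215.4996 − y_machine; X carries over. Every run uses S215, so all elements get stroke `#ff00ff` (engrave).

Run 1: The run returns to its start, so emit a `<polygon>` with points (Y-flipped): 100.4945,77.5559 97.5983,70.5637 90.6061,67.6675 83.6139,70.5637 80.7177,77.5559 83.6139,84.5481 90.6061,87.4443 97.5983,84.5481.

<svg xmlns="http://www.w3.org/2000/svg" width="233.7858mm" height="215.4996mm" viewBox="0 0 233.7858 215.4996">
  <polygon points="100.4945,77.5559 97.5983,70.5637 90.6061,67.6675 83.6139,70.5637 80.7177,77.5559 83.6139,84.5481 90.6061,87.4443 97.5983,84.5481" fill="none" stroke="#ff00ff"/>
</svg>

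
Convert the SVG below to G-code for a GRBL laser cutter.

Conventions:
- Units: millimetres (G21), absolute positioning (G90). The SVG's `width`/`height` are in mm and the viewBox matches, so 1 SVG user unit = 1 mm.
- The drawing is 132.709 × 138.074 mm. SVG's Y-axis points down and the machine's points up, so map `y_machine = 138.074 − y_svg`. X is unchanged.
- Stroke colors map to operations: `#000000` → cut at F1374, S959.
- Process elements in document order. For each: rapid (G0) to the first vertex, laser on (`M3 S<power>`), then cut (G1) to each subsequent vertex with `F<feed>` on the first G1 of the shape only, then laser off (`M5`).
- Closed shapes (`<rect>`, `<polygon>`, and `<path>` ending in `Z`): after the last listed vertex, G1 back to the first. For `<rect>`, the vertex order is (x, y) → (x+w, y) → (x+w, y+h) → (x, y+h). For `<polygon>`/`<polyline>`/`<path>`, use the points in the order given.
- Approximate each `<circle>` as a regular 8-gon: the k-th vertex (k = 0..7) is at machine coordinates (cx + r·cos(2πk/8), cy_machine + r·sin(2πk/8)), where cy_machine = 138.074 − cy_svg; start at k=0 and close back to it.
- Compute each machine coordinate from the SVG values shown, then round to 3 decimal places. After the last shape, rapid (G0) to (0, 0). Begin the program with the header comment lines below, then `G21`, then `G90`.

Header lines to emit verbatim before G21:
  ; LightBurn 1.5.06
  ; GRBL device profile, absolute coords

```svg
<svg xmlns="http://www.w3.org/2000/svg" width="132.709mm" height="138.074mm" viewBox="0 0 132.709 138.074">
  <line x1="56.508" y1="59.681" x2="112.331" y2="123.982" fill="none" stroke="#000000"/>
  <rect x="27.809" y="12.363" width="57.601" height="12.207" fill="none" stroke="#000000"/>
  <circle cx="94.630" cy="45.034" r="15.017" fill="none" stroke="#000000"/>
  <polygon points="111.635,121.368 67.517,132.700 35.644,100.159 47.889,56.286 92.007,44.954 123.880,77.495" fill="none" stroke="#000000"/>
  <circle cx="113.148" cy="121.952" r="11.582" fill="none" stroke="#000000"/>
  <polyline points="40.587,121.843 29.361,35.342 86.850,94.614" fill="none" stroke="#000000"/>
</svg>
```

; LightBurn 1.5.06
; GRBL device profile, absolute coords
G21
G90
G0 X56.508 Y78.393
M3 S959
G1 X112.331 Y14.092 F1374
M5
G0 X27.809 Y125.711
M3 S959
G1 X85.410 Y125.711 F1374
G1 X85.410 Y113.504
G1 X27.809 Y113.504
G1 X27.809 Y125.711
M5
G0 X109.647 Y93.040
M3 S959
G1 X105.249 Y103.659 F1374
G1 X94.630 Y108.057
G1 X84.011 Y103.659
G1 X79.613 Y93.040
G1 X84.011 Y82.421
G1 X94.630 Y78.023
G1 X105.249 Y82.421
G1 X109.647 Y93.040
M5
G0 X111.635 Y16.706
M3 S959
G1 X67.517 Y5.374 F1374
G1 X35.644 Y37.915
G1 X47.889 Y81.788
G1 X92.007 Y93.120
G1 X123.880 Y60.579
G1 X111.635 Y16.706
M5
G0 X124.730 Y16.122
M3 S959
G1 X121.338 Y24.312 F1374
G1 X113.148 Y27.704
G1 X104.958 Y24.312
G1 X101.566 Y16.122
G1 X104.958 Y7.932
G1 X113.148 Y4.540
G1 X121.338 Y7.932
G1 X124.730 Y16.122
M5
G0 X40.587 Y16.231
M3 S959
G1 X29.361 Y102.732 F1374
G1 X86.850 Y43.460
M5
G0 X0.000 Y0.000

viewBox `0 0 132.709 138.074` with mm width/height → 1 unit = 1 mm. Flip: y_m = 138.074 − y_svg.

**Shape 1** — `<line>` line segment, stroke `#000000` → cut (S959, F1374). Machine vertices: (56.508,78.393) → (112.331,14.092). Open path.

**Shape 2** — `<rect>` rectangle, stroke `#000000` → cut (S959, F1374). Machine vertices: (27.809,125.711) → (85.410,125.711) → (85.410,113.504) → (27.809,113.504) → (27.809,125.711). Closed: final G1 returns to the first vertex.

**Shape 3** — `<circle>` circle, stroke `#000000` → cut (S959, F1374). Machine vertices: (109.647,93.040) → (105.249,103.659) → (94.630,108.057) → (84.011,103.659) → (79.613,93.040) → (84.011,82.421) → (94.630,78.023) → (105.249,82.421) → (109.647,93.040). Closed: final G1 returns to the first vertex.

**Shape 4** — `<polygon>` regular polygon, stroke `#000000` → cut (S959, F1374). Machine vertices: (111.635,16.706) → (67.517,5.374) → (35.644,37.915) → (47.889,81.788) → (92.007,93.120) → (123.880,60.579) → (111.635,16.706). Closed: final G1 returns to the first vertex.

**Shape 5** — `<circle>` circle, stroke `#000000` → cut (S959, F1374). Machine vertices: (124.730,16.122) → (121.338,24.312) → (113.148,27.704) → (104.958,24.312) → (101.566,16.122) → (104.958,7.932) → (113.148,4.540) → (121.338,7.932) → (124.730,16.122). Closed: final G1 returns to the first vertex.

**Shape 6** — `<polyline>` open polyline, stroke `#000000` → cut (S959, F1374). Machine vertices: (40.587,16.231) → (29.361,102.732) → (86.850,43.460). Open path.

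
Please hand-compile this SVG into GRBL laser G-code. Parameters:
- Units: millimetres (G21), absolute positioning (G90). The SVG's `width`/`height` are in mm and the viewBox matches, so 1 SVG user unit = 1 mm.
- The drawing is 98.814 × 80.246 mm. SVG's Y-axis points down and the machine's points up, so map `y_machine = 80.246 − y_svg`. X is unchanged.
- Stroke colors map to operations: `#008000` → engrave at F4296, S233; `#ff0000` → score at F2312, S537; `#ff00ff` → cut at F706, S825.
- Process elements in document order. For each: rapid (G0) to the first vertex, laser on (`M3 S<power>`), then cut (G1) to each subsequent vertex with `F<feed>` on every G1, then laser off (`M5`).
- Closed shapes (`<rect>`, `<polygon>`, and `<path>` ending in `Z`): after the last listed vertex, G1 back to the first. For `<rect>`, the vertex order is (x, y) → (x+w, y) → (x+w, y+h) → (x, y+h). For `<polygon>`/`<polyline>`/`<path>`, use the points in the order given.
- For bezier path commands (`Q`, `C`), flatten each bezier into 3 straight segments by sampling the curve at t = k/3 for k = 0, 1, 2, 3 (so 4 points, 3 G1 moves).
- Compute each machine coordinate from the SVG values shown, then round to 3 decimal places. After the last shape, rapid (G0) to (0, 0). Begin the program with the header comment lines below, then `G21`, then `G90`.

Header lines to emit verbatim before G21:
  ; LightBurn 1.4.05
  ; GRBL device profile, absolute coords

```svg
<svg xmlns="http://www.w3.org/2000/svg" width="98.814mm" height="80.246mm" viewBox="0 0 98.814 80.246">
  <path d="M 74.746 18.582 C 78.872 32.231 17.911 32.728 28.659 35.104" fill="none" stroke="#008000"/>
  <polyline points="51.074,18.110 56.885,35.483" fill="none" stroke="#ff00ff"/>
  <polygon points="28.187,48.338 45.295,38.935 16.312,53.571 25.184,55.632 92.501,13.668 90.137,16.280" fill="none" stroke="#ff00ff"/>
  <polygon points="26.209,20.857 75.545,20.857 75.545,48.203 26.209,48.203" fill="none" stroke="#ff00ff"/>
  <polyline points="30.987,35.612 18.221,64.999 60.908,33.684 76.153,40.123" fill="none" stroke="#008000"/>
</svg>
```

Since the viewBox matches the mm dimensions, user units are millimetres directly. The only transform is the Y-flip y_m = 80.246 − y_svg.

Shape 1 is a cubic bezier drawn with `<path>`. Its stroke #008000 means engrave at S233, F4296. After flipping Y the toolpath is (74.746,61.664) → (62.243,51.842) → (36.747,47.448) → (28.659,45.142).

Shape 2 is a line segment drawn with `<polyline>`. Its stroke #ff00ff means cut at S825, F706. After flipping Y the toolpath is (51.074,62.136) → (56.885,44.763).

Shape 3 is a closed polygon drawn with `<polygon>`. Its stroke #ff00ff means cut at S825, F706. After flipping Y the toolpath is (28.187,31.908) → (45.295,41.311) → (16.312,26.675) → (25.184,24.614) → (92.501,66.578) → (90.137,63.966) → (28.187,31.908), returning to the start.

Shape 4 is a rectangle drawn with `<polygon>`. Its stroke #ff00ff means cut at S825, F706. After flipping Y the toolpath is (26.209,59.389) → (75.545,59.389) → (75.545,32.043) → (26.209,32.043) → (26.209,59.389), returning to the start.

Shape 5 is a open polyline drawn with `<polyline>`. Its stroke #008000 means engrave at S233, F4296. After flipping Y the toolpath is (30.987,44.634) → (18.221,15.247) → (60.908,46.562) → (76.153,40.123).

; LightBurn 1.4.05
; GRBL device profile, absolute coords
G21
G90
G0 X74.746 Y61.664
M3 S233
G1 X62.243 Y51.842 F4296
G1 X36.747 Y47.448 F4296
G1 X28.659 Y45.142 F4296
M5
G0 X51.074 Y62.136
M3 S825
G1 X56.885 Y44.763 F706
M5
G0 X28.187 Y31.908
M3 S825
G1 X45.295 Y41.311 F706
G1 X16.312 Y26.675 F706
G1 X25.184 Y24.614 F706
G1 X92.501 Y66.578 F706
G1 X90.137 Y63.966 F706
G1 X28.187 Y31.908 F706
M5
G0 X26.209 Y59.389
M3 S825
G1 X75.545 Y59.389 F706
G1 X75.545 Y32.043 F706
G1 X26.209 Y32.043 F706
G1 X26.209 Y59.389 F706
M5
G0 X30.987 Y44.634
M3 S233
G1 X18.221 Y15.247 F4296
G1 X60.908 Y46.562 F4296
G1 X76.153 Y40.123 F4296
M5
G0 X0.000 Y0.000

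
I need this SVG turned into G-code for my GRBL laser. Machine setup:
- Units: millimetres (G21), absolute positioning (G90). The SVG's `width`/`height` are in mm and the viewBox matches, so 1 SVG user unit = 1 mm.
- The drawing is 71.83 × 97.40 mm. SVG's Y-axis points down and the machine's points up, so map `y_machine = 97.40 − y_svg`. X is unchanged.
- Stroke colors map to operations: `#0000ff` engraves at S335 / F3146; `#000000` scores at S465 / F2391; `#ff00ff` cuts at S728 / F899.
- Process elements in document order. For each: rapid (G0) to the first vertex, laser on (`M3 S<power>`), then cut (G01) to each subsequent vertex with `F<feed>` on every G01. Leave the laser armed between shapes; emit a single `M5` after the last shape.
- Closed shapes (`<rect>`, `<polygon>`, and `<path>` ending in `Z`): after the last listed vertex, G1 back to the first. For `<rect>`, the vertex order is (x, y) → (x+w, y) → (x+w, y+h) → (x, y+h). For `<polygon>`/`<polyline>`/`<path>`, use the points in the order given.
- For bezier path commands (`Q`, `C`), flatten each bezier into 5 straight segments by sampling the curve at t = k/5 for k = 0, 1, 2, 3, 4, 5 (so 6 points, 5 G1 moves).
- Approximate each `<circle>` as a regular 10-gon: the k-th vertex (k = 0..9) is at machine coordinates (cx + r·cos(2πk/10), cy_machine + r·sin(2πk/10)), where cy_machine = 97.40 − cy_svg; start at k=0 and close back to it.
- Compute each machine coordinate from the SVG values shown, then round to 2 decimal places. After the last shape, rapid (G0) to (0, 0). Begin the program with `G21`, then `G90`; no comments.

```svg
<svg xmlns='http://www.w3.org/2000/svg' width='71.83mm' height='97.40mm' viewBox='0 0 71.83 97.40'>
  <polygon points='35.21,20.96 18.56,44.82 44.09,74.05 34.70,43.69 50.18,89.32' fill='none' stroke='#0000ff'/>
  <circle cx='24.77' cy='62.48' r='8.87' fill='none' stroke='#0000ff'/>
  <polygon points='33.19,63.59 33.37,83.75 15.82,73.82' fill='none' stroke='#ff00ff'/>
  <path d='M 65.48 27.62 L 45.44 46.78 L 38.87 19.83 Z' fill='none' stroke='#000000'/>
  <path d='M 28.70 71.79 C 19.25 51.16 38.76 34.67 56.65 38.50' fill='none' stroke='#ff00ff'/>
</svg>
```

viewBox `0 0 71.83 97.40` with mm width/height → 1 unit = 1 mm. Flip: y_m = 97.40 − y_svg.

**Shape 1** — `<polygon>` closed polygon, stroke `#0000ff` → engrave (S335, F3146). Machine vertices: (35.21,76.44) → (18.56,52.58) → (44.09,23.35) → (34.70,53.71) → (50.18,8.08) → (35.21,76.44). Closed: final G1 returns to the first vertex.

**Shape 2** — `<circle>` circle, stroke `#0000ff` → engrave (S335, F3146). Machine vertices: (33.64,34.92) → (31.95,40.13) → (27.51,43.36) → (22.03,43.36) → (17.59,40.13) → (15.90,34.92) → (17.59,29.71) → (22.03,26.48) → (27.51,26.48) → (31.95,29.71) → (33.64,34.92). Closed: final G1 returns to the first vertex.

**Shape 3** — `<polygon>` regular polygon, stroke `#ff00ff` → cut (S728, F899). Machine vertices: (33.19,33.81) → (33.37,13.65) → (15.82,23.58) → (33.19,33.81). Closed: final G1 returns to the first vertex.

**Shape 4** — `<path>` regular polygon, stroke `#000000` → score (S465, F2391). Machine vertices: (65.48,69.78) → (45.44,50.62) → (38.87,77.57) → (65.48,69.78). Closed: final G1 returns to the first vertex.

**Shape 5** — `<path>` cubic bezier, stroke `#ff00ff` → cut (S728, F899). Control points (SVG): P0=(28.70,71.79), P1=(19.25,51.16), P2=(38.76,34.67), P3=(56.65,38.50); sampled at t=k/5. Machine vertices: (28.70,25.61) → (26.26,37.36) → (29.30,47.34) → (36.36,54.78) → (45.97,58.89) → (56.65,58.90). Open path.

G21
G90
G0 X35.21 Y76.44
M3 S335
G01 X18.56 Y52.58 F3146
G01 X44.09 Y23.35 F3146
G01 X34.70 Y53.71 F3146
G01 X50.18 Y8.08 F3146
G01 X35.21 Y76.44 F3146
G0 X33.64 Y34.92
M3 S335
G01 X31.95 Y40.13 F3146
G01 X27.51 Y43.36 F3146
G01 X22.03 Y43.36 F3146
G01 X17.59 Y40.13 F3146
G01 X15.90 Y34.92 F3146
G01 X17.59 Y29.71 F3146
G01 X22.03 Y26.48 F3146
G01 X27.51 Y26.48 F3146
G01 X31.95 Y29.71 F3146
G01 X33.64 Y34.92 F3146
G0 X33.19 Y33.81
M3 S728
G01 X33.37 Y13.65 F899
G01 X15.82 Y23.58 F899
G01 X33.19 Y33.81 F899
G0 X65.48 Y69.78
M3 S465
G01 X45.44 Y50.62 F2391
G01 X38.87 Y77.57 F2391
G01 X65.48 Y69.78 F2391
G0 X28.70 Y25.61
M3 S728
G01 X26.26 Y37.36 F899
G01 X29.30 Y47.34 F899
G01 X36.36 Y54.78 F899
G01 X45.97 Y58.89 F899
G01 X56.65 Y58.90 F899
M5
G0 X0.00 Y0.00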